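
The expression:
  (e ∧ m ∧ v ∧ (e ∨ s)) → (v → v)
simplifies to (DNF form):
True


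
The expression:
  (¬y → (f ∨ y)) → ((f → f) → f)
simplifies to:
f ∨ ¬y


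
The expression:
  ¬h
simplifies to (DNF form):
¬h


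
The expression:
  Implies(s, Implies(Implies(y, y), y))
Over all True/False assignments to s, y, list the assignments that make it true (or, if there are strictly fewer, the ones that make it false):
is false only for:
  s=True, y=False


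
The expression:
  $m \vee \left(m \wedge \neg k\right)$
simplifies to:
$m$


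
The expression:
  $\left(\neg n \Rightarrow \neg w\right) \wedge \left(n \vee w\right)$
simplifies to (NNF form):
$n$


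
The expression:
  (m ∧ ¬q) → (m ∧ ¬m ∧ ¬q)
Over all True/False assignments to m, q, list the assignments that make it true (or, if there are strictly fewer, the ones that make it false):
is false only for:
  m=True, q=False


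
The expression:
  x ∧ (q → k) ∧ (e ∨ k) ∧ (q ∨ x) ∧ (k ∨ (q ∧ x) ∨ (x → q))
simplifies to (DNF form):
k ∧ x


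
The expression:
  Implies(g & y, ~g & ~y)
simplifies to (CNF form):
~g | ~y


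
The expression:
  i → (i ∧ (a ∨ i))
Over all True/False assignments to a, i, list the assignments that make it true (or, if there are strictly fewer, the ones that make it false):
is always true.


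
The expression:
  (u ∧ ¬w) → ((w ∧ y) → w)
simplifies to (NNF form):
True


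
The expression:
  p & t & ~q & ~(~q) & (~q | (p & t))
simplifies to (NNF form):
False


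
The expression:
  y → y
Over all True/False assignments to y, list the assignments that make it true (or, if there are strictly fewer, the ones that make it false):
is always true.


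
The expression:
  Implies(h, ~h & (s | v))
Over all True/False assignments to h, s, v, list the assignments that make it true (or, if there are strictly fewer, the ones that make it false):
is true only for:
  h=False, s=False, v=False;
  h=False, s=False, v=True;
  h=False, s=True, v=False;
  h=False, s=True, v=True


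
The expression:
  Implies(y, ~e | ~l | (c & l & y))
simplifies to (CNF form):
c | ~e | ~l | ~y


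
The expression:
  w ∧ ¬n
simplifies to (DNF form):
w ∧ ¬n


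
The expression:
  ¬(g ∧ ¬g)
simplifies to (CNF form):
True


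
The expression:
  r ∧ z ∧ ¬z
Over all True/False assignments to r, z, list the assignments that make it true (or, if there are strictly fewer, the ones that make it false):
is never true.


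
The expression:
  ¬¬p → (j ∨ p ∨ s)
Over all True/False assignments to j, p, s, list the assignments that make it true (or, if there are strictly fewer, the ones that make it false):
is always true.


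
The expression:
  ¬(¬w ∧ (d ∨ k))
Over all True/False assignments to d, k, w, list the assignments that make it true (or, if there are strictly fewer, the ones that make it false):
is false only for:
  d=False, k=True, w=False;
  d=True, k=False, w=False;
  d=True, k=True, w=False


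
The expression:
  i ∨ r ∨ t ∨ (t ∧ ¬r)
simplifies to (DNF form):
i ∨ r ∨ t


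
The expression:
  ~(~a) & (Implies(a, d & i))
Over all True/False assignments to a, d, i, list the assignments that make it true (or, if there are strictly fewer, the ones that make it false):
is true only for:
  a=True, d=True, i=True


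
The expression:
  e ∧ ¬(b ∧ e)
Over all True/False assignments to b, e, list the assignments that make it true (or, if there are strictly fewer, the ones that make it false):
is true only for:
  b=False, e=True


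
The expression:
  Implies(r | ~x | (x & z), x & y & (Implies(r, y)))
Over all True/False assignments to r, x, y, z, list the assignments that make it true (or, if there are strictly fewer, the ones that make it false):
is true only for:
  r=False, x=True, y=False, z=False;
  r=False, x=True, y=True, z=False;
  r=False, x=True, y=True, z=True;
  r=True, x=True, y=True, z=False;
  r=True, x=True, y=True, z=True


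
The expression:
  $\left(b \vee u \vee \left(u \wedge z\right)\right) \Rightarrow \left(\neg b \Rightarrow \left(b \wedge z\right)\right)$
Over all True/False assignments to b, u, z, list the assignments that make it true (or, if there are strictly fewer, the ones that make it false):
is false only for:
  b=False, u=True, z=False;
  b=False, u=True, z=True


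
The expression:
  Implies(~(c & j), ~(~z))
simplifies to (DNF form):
z | (c & j)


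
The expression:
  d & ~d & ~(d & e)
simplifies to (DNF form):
False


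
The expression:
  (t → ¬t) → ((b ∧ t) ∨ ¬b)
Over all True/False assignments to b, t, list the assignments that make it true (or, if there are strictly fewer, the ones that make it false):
is false only for:
  b=True, t=False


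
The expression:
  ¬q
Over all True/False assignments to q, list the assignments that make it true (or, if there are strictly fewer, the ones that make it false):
is true only for:
  q=False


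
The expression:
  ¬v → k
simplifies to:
k ∨ v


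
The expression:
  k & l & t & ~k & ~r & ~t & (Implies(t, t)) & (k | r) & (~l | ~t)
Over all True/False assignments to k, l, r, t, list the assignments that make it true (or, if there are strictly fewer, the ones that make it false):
is never true.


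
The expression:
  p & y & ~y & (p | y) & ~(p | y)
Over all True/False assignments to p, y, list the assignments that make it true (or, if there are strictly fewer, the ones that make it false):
is never true.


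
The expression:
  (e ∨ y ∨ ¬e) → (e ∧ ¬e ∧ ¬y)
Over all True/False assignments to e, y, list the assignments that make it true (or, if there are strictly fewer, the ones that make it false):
is never true.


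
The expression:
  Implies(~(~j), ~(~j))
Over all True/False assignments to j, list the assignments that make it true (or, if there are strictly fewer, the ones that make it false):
is always true.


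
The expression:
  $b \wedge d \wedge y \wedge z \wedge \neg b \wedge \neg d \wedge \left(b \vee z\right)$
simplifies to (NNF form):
$\text{False}$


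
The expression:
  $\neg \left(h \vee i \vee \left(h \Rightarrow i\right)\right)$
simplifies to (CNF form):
$\text{False}$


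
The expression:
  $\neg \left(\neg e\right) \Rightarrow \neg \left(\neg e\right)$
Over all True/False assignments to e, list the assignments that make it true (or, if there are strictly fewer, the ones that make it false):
is always true.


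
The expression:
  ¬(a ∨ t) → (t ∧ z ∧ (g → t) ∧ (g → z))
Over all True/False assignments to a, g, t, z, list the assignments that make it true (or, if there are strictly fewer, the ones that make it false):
is false only for:
  a=False, g=False, t=False, z=False;
  a=False, g=False, t=False, z=True;
  a=False, g=True, t=False, z=False;
  a=False, g=True, t=False, z=True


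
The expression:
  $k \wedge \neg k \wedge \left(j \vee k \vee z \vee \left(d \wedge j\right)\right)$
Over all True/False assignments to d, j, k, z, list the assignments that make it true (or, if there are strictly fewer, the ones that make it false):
is never true.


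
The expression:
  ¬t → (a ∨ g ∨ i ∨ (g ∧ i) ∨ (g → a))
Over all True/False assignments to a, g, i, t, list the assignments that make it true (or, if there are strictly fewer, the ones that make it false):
is always true.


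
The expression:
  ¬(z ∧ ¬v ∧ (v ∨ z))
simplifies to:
v ∨ ¬z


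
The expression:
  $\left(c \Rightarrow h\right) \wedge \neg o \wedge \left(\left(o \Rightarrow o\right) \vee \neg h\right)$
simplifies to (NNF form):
$\neg o \wedge \left(h \vee \neg c\right)$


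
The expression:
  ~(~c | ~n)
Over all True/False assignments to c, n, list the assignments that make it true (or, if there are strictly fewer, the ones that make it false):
is true only for:
  c=True, n=True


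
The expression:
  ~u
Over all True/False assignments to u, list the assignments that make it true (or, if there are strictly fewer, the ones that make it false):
is true only for:
  u=False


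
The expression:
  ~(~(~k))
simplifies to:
~k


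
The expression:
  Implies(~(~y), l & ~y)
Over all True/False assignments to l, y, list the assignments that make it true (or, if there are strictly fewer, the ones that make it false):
is true only for:
  l=False, y=False;
  l=True, y=False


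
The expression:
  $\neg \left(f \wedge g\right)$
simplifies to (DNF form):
$\neg f \vee \neg g$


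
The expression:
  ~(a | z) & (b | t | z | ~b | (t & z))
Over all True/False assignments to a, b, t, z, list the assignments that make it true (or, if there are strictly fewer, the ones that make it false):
is true only for:
  a=False, b=False, t=False, z=False;
  a=False, b=False, t=True, z=False;
  a=False, b=True, t=False, z=False;
  a=False, b=True, t=True, z=False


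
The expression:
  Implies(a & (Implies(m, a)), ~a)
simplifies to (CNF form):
~a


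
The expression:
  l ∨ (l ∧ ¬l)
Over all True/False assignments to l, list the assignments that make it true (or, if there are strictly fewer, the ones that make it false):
is true only for:
  l=True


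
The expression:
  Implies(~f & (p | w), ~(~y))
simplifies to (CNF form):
(f | y | ~p) & (f | y | ~w)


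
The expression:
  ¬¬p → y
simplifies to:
y ∨ ¬p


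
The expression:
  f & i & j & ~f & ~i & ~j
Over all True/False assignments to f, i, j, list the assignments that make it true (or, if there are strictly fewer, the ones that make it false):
is never true.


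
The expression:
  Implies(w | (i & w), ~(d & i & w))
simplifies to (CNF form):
~d | ~i | ~w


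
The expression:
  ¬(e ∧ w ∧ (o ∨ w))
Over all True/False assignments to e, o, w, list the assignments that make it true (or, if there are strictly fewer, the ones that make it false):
is false only for:
  e=True, o=False, w=True;
  e=True, o=True, w=True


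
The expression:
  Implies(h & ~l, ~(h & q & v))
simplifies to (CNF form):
l | ~h | ~q | ~v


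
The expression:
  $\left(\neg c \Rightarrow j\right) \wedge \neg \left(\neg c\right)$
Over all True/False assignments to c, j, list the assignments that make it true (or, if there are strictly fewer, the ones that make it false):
is true only for:
  c=True, j=False;
  c=True, j=True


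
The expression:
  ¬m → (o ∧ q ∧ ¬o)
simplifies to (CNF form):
m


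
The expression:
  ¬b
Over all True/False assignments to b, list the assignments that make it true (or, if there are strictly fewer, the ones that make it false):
is true only for:
  b=False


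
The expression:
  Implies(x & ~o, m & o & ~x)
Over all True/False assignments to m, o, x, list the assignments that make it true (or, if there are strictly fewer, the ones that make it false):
is false only for:
  m=False, o=False, x=True;
  m=True, o=False, x=True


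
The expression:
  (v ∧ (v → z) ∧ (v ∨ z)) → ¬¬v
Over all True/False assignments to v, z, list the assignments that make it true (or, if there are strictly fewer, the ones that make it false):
is always true.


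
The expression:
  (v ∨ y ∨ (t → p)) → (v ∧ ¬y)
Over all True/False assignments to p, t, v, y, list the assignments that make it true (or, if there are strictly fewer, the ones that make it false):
is true only for:
  p=False, t=False, v=True, y=False;
  p=False, t=True, v=False, y=False;
  p=False, t=True, v=True, y=False;
  p=True, t=False, v=True, y=False;
  p=True, t=True, v=True, y=False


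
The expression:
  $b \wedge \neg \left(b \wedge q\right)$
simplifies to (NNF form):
$b \wedge \neg q$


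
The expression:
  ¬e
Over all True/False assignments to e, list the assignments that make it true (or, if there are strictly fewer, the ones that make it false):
is true only for:
  e=False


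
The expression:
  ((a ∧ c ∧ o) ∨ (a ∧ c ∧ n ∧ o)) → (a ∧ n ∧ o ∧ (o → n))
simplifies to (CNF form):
n ∨ ¬a ∨ ¬c ∨ ¬o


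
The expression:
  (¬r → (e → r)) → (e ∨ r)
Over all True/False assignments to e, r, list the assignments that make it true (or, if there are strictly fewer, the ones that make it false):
is false only for:
  e=False, r=False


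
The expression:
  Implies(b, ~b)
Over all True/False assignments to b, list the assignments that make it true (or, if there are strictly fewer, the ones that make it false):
is true only for:
  b=False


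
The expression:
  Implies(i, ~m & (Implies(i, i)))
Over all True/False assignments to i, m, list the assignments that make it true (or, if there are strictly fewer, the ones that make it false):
is false only for:
  i=True, m=True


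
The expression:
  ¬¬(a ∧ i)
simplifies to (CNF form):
a ∧ i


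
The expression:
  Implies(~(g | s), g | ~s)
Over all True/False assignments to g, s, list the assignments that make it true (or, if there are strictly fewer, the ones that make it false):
is always true.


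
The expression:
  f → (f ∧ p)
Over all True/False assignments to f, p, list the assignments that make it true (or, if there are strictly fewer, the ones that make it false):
is false only for:
  f=True, p=False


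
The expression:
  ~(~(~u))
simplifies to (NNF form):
~u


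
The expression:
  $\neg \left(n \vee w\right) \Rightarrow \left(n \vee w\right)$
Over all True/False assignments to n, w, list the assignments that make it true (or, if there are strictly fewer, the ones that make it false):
is false only for:
  n=False, w=False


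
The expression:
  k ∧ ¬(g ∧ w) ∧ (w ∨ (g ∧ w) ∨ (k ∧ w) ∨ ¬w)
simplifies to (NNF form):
k ∧ (¬g ∨ ¬w)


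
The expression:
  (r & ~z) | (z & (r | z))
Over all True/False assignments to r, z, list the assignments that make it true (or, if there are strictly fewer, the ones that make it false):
is false only for:
  r=False, z=False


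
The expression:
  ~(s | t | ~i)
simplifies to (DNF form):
i & ~s & ~t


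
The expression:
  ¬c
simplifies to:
¬c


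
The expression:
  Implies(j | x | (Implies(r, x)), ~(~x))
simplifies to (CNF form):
(r | x) & (x | ~j)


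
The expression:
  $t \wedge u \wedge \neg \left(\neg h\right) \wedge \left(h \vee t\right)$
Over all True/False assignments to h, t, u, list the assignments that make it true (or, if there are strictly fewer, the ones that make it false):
is true only for:
  h=True, t=True, u=True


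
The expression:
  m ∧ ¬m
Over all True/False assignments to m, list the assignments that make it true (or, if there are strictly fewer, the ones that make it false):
is never true.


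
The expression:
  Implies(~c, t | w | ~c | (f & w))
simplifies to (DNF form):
True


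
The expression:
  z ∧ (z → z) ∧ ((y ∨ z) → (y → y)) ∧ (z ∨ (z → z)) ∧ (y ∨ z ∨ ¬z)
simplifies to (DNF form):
z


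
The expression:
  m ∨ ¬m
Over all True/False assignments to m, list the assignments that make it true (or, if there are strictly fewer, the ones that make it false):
is always true.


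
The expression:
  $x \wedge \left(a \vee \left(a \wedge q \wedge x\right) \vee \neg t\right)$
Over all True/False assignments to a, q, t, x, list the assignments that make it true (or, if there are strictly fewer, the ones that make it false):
is true only for:
  a=False, q=False, t=False, x=True;
  a=False, q=True, t=False, x=True;
  a=True, q=False, t=False, x=True;
  a=True, q=False, t=True, x=True;
  a=True, q=True, t=False, x=True;
  a=True, q=True, t=True, x=True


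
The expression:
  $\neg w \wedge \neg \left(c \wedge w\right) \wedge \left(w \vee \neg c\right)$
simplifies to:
$\neg c \wedge \neg w$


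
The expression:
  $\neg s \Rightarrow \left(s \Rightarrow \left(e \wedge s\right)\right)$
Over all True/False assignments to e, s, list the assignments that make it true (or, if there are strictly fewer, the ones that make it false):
is always true.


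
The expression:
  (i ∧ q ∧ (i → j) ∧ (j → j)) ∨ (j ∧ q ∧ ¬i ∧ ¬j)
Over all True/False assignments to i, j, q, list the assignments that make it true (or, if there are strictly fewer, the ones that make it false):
is true only for:
  i=True, j=True, q=True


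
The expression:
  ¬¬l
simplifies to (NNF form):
l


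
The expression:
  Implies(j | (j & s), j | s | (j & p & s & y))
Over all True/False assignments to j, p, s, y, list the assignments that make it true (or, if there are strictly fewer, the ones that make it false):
is always true.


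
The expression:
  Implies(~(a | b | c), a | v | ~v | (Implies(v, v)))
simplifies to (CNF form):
True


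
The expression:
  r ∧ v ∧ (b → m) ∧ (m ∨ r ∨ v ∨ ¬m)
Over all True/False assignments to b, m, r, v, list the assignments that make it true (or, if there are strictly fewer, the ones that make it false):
is true only for:
  b=False, m=False, r=True, v=True;
  b=False, m=True, r=True, v=True;
  b=True, m=True, r=True, v=True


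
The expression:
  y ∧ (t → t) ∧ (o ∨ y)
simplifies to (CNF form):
y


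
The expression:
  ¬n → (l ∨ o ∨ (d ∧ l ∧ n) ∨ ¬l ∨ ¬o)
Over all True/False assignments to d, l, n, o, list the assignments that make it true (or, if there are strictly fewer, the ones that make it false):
is always true.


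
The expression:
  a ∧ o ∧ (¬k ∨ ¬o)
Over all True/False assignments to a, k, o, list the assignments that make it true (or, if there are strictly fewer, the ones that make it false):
is true only for:
  a=True, k=False, o=True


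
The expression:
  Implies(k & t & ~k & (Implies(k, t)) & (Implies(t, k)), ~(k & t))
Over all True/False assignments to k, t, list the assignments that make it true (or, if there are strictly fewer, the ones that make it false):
is always true.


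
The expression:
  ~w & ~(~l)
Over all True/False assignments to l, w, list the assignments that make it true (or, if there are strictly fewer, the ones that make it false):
is true only for:
  l=True, w=False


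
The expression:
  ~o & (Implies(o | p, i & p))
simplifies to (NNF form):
~o & (i | ~p)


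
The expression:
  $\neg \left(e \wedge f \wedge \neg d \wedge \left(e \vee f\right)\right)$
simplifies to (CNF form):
$d \vee \neg e \vee \neg f$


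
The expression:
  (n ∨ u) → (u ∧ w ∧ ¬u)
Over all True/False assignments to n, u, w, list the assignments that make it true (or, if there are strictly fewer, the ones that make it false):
is true only for:
  n=False, u=False, w=False;
  n=False, u=False, w=True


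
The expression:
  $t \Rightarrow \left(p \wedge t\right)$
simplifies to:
$p \vee \neg t$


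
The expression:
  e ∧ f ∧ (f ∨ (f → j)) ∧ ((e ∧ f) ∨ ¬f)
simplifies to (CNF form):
e ∧ f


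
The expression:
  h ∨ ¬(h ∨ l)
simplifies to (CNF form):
h ∨ ¬l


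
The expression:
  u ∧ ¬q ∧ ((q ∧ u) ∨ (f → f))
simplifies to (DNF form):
u ∧ ¬q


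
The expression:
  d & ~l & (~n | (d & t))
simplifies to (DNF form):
(d & t & ~l) | (d & ~l & ~n)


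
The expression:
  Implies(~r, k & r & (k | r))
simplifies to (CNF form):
r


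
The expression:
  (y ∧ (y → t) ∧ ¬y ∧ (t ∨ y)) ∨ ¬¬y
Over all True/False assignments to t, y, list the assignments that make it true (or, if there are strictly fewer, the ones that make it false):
is true only for:
  t=False, y=True;
  t=True, y=True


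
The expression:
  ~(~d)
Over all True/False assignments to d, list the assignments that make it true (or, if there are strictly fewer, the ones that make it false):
is true only for:
  d=True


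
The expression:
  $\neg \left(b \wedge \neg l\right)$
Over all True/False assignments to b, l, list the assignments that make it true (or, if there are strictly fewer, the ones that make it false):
is false only for:
  b=True, l=False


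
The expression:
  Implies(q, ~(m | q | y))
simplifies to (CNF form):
~q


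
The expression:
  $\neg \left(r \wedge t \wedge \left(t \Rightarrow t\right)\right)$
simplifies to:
$\neg r \vee \neg t$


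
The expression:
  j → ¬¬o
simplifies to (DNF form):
o ∨ ¬j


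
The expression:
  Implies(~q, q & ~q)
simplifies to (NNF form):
q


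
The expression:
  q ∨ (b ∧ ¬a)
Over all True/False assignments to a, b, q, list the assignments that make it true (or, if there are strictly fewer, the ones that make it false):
is false only for:
  a=False, b=False, q=False;
  a=True, b=False, q=False;
  a=True, b=True, q=False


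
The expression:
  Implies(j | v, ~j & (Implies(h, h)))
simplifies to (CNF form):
~j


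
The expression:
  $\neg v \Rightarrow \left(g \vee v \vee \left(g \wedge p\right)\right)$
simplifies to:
$g \vee v$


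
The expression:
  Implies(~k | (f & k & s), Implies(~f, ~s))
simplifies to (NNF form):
f | k | ~s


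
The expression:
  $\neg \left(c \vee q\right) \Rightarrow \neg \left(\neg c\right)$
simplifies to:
$c \vee q$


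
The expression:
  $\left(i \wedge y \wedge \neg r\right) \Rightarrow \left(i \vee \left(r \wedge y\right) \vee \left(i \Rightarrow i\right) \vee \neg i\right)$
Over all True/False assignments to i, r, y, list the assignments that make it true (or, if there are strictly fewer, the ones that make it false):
is always true.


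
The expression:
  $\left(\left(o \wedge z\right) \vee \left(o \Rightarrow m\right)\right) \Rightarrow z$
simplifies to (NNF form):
$z \vee \left(o \wedge \neg m\right)$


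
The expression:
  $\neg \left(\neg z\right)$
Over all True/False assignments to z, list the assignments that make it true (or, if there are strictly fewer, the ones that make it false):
is true only for:
  z=True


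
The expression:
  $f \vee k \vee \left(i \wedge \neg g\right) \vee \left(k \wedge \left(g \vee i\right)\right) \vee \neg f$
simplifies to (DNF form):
$\text{True}$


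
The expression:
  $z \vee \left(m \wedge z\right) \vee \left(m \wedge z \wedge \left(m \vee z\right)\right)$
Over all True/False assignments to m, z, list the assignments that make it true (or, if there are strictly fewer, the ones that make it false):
is true only for:
  m=False, z=True;
  m=True, z=True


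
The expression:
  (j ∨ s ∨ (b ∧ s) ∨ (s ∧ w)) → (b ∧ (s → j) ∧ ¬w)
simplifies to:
(¬j ∧ ¬s) ∨ (b ∧ j ∧ ¬w)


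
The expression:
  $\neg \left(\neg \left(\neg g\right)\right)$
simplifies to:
$\neg g$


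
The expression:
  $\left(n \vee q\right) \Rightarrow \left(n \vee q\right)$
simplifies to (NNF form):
$\text{True}$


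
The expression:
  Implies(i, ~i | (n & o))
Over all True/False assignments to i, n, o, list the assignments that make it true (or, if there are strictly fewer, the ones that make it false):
is false only for:
  i=True, n=False, o=False;
  i=True, n=False, o=True;
  i=True, n=True, o=False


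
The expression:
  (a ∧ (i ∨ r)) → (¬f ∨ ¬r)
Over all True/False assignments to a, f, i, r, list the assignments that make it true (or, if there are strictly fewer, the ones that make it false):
is false only for:
  a=True, f=True, i=False, r=True;
  a=True, f=True, i=True, r=True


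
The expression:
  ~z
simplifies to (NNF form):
~z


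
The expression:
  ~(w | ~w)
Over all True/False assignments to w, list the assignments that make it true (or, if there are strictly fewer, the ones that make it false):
is never true.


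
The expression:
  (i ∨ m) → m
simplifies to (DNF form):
m ∨ ¬i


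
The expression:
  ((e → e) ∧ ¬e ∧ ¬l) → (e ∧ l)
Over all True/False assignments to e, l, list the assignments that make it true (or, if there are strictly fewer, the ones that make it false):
is false only for:
  e=False, l=False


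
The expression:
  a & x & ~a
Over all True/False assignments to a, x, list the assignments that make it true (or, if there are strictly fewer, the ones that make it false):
is never true.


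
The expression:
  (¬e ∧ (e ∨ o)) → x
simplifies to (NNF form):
e ∨ x ∨ ¬o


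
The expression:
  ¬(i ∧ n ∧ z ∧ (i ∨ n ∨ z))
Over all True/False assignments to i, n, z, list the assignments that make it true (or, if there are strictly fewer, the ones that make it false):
is false only for:
  i=True, n=True, z=True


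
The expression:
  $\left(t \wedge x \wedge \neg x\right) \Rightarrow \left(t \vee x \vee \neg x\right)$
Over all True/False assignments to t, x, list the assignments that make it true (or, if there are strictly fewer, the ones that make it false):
is always true.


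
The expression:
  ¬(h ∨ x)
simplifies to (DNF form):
¬h ∧ ¬x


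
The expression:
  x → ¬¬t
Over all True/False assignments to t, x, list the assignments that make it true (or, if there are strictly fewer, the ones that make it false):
is false only for:
  t=False, x=True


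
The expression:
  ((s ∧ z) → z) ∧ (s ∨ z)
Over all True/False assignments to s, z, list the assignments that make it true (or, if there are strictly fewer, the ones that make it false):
is false only for:
  s=False, z=False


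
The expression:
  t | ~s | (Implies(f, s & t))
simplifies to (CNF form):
t | ~f | ~s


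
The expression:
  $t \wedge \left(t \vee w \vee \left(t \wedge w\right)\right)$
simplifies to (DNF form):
$t$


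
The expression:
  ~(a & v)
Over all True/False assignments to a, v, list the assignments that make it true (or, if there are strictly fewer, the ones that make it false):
is false only for:
  a=True, v=True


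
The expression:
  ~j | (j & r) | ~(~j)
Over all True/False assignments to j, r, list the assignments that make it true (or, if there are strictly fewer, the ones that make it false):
is always true.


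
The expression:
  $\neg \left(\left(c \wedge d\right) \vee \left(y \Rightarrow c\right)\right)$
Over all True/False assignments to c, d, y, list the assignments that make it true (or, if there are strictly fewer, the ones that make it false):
is true only for:
  c=False, d=False, y=True;
  c=False, d=True, y=True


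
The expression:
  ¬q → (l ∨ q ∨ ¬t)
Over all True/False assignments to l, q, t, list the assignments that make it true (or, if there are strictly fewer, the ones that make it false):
is false only for:
  l=False, q=False, t=True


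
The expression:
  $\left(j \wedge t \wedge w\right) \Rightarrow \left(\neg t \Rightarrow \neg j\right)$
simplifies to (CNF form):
$\text{True}$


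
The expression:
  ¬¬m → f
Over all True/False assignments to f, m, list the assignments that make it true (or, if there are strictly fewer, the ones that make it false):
is false only for:
  f=False, m=True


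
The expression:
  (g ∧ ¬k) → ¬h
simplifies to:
k ∨ ¬g ∨ ¬h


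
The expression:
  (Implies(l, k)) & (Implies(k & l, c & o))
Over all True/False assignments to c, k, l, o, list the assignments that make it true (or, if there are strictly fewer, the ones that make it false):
is false only for:
  c=False, k=False, l=True, o=False;
  c=False, k=False, l=True, o=True;
  c=False, k=True, l=True, o=False;
  c=False, k=True, l=True, o=True;
  c=True, k=False, l=True, o=False;
  c=True, k=False, l=True, o=True;
  c=True, k=True, l=True, o=False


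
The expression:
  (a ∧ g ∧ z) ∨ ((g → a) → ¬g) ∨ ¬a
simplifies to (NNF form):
z ∨ ¬a ∨ ¬g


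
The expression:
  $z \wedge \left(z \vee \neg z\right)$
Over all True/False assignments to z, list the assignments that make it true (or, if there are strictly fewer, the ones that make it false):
is true only for:
  z=True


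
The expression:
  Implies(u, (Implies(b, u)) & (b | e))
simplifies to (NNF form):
b | e | ~u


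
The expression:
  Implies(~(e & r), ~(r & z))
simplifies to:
e | ~r | ~z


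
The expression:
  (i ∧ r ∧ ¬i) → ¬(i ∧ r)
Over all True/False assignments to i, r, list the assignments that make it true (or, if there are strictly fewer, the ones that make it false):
is always true.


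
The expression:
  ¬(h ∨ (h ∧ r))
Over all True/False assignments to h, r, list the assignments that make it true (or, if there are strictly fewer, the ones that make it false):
is true only for:
  h=False, r=False;
  h=False, r=True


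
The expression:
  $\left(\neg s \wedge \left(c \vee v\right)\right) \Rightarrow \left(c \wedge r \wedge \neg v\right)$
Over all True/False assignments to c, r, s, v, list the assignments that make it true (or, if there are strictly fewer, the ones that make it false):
is false only for:
  c=False, r=False, s=False, v=True;
  c=False, r=True, s=False, v=True;
  c=True, r=False, s=False, v=False;
  c=True, r=False, s=False, v=True;
  c=True, r=True, s=False, v=True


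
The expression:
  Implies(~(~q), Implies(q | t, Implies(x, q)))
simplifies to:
True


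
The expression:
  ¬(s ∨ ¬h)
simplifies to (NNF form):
h ∧ ¬s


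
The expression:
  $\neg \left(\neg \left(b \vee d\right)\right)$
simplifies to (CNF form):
$b \vee d$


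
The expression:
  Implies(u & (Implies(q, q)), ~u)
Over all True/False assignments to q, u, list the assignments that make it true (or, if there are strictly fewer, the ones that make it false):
is true only for:
  q=False, u=False;
  q=True, u=False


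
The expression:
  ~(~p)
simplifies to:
p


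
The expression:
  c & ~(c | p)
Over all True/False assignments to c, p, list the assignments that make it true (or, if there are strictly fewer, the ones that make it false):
is never true.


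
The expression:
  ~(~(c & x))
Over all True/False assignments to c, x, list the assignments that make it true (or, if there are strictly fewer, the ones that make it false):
is true only for:
  c=True, x=True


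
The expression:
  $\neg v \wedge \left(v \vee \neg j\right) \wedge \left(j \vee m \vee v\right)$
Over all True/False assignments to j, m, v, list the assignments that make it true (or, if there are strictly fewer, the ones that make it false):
is true only for:
  j=False, m=True, v=False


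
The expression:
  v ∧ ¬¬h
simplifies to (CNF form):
h ∧ v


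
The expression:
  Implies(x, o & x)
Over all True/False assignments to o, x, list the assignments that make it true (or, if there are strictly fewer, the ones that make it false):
is false only for:
  o=False, x=True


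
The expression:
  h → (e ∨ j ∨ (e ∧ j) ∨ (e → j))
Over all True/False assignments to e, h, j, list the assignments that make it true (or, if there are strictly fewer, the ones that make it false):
is always true.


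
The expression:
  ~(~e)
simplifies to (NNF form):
e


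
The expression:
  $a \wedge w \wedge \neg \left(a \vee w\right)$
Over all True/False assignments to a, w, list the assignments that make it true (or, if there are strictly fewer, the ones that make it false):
is never true.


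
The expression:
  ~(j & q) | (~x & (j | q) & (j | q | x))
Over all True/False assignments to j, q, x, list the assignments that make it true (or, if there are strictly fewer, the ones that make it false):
is false only for:
  j=True, q=True, x=True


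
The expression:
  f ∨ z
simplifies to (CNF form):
f ∨ z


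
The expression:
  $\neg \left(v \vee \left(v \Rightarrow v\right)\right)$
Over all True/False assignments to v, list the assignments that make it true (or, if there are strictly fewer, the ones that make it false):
is never true.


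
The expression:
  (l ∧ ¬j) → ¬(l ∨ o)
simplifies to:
j ∨ ¬l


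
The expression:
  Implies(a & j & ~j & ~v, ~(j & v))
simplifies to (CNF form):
True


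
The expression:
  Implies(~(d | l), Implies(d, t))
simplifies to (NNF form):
True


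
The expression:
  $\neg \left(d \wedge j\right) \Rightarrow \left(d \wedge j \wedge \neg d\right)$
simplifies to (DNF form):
$d \wedge j$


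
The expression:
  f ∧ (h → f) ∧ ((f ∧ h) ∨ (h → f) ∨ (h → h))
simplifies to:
f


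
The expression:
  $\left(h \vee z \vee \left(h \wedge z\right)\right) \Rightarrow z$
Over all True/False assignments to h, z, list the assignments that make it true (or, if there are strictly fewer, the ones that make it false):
is false only for:
  h=True, z=False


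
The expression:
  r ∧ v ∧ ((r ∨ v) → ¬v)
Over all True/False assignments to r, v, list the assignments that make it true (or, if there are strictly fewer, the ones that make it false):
is never true.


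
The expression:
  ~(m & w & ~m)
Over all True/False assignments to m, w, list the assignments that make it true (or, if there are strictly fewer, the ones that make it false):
is always true.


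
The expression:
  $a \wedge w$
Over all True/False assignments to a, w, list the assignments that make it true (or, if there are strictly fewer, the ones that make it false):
is true only for:
  a=True, w=True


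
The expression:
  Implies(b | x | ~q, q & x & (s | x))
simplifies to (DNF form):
(q & x) | (q & ~b)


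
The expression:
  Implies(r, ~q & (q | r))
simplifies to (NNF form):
~q | ~r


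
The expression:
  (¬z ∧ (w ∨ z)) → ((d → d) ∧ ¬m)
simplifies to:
z ∨ ¬m ∨ ¬w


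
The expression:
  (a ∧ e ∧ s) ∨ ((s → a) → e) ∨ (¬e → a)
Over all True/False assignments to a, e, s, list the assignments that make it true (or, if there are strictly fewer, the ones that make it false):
is false only for:
  a=False, e=False, s=False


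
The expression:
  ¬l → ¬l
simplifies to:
True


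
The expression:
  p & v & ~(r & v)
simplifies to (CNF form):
p & v & ~r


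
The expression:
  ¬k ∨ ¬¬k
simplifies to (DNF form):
True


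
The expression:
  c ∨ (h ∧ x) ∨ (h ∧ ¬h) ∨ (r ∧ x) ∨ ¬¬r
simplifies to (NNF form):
c ∨ r ∨ (h ∧ x)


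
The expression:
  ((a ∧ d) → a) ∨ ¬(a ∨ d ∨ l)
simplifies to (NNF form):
True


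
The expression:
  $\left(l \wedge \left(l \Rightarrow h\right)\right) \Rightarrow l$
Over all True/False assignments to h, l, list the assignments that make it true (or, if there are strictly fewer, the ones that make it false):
is always true.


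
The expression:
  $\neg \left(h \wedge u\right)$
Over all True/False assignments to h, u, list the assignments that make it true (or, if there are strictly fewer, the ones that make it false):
is false only for:
  h=True, u=True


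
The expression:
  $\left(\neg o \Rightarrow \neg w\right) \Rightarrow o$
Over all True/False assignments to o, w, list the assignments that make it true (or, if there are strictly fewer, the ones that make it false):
is false only for:
  o=False, w=False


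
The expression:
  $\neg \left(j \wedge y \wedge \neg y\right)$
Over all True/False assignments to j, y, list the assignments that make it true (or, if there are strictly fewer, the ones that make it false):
is always true.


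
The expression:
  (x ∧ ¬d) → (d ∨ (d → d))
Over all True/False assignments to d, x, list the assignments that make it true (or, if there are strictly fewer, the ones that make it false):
is always true.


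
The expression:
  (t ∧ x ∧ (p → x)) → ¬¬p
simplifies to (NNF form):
p ∨ ¬t ∨ ¬x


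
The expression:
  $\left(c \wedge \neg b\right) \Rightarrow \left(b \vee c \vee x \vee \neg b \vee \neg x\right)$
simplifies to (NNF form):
$\text{True}$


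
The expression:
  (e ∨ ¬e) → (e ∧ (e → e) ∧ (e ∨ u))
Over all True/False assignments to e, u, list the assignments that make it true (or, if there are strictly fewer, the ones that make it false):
is true only for:
  e=True, u=False;
  e=True, u=True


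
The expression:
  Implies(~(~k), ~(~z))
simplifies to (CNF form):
z | ~k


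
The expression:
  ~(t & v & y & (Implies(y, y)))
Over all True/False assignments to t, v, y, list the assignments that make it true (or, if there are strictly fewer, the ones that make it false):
is false only for:
  t=True, v=True, y=True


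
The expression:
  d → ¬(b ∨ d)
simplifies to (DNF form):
¬d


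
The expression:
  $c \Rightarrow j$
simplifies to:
$j \vee \neg c$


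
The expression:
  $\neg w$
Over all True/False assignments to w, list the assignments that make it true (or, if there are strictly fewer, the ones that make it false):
is true only for:
  w=False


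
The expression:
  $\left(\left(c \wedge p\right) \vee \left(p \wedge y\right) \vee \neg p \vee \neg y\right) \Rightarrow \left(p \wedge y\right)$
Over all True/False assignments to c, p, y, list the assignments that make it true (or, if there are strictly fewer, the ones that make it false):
is true only for:
  c=False, p=True, y=True;
  c=True, p=True, y=True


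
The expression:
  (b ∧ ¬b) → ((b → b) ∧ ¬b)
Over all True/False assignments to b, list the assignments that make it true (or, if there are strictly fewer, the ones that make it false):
is always true.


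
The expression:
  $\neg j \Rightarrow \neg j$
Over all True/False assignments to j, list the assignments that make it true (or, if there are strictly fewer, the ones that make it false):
is always true.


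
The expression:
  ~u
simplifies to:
~u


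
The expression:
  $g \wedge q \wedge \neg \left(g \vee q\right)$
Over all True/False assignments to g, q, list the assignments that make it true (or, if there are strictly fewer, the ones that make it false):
is never true.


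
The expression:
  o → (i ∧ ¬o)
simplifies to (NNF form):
¬o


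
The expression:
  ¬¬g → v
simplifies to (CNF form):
v ∨ ¬g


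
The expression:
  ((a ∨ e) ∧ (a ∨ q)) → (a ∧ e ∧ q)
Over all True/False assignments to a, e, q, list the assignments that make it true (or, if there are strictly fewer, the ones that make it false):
is true only for:
  a=False, e=False, q=False;
  a=False, e=False, q=True;
  a=False, e=True, q=False;
  a=True, e=True, q=True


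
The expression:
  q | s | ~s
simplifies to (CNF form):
True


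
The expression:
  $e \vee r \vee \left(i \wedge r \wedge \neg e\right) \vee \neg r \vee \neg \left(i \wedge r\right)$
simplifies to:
$\text{True}$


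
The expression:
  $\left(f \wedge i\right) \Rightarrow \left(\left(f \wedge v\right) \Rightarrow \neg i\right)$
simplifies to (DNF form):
$\neg f \vee \neg i \vee \neg v$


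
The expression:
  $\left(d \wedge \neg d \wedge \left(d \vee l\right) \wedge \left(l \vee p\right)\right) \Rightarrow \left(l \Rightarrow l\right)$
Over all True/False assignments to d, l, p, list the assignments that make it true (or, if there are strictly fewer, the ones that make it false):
is always true.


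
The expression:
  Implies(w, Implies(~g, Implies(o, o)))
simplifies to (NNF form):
True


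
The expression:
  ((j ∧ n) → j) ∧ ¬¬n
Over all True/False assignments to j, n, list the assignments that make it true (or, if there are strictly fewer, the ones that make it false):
is true only for:
  j=False, n=True;
  j=True, n=True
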